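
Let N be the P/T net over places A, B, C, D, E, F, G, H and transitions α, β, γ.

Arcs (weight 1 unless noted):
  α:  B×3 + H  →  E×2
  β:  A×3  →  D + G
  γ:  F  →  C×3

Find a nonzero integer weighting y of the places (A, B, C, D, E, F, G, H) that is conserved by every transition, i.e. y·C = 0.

Incidence matrix C (rows=places, cols=transitions):
        α    β    γ
    A   0   -3    0
    B  -3    0    0
    C   0    0    3
    D   0    1    0
    E   2    0    0
    F   0    0   -1
    G   0    1    0
    H  -1    0    0

Candidate y = [1, 0, 0, 3, 0, 0, 0, 0]; check y·C column-wise:
  col α: 1·0 + 0·-3 + 3·0 + 0·2 + 0·-1 = 0
  col β: 1·-3 + 3·1 + 0·1 = 0
  col γ: 1·0 + 0·3 + 3·0 + 0·-1 = 0

y = (A:1, B:0, C:0, D:3, E:0, F:0, G:0, H:0)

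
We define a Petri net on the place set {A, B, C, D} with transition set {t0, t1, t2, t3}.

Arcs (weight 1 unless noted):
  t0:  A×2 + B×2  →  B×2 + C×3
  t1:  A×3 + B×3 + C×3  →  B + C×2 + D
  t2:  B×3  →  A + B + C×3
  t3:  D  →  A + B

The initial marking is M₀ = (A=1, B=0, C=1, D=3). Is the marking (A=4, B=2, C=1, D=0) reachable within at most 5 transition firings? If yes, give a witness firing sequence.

depth 0: 1 marking
depth 1: 2 markings reached so far
depth 2: 3 markings reached so far
depth 3: 5 markings reached so far
depth 4: 7 markings reached so far
depth 5: 9 markings reached so far
target is not among the 9 markings reachable within 5 steps

NO — not reachable within 5 firings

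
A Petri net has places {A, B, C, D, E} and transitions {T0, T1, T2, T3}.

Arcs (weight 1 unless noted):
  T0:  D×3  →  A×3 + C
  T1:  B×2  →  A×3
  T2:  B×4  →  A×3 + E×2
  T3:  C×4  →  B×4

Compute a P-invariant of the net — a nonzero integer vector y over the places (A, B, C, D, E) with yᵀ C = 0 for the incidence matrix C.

y = (A:2, B:3, C:3, D:3, E:3)

Incidence matrix C (rows=places, cols=transitions):
       T0   T1   T2   T3
    A   3    3    3    0
    B   0   -2   -4    4
    C   1    0    0   -4
    D  -3    0    0    0
    E   0    0    2    0

Candidate y = [2, 3, 3, 3, 3]; check y·C column-wise:
  col T0: 2·3 + 3·0 + 3·1 + 3·-3 + 3·0 = 0
  col T1: 2·3 + 3·-2 + 3·0 + 3·0 + 3·0 = 0
  col T2: 2·3 + 3·-4 + 3·0 + 3·0 + 3·2 = 0
  col T3: 2·0 + 3·4 + 3·-4 + 3·0 + 3·0 = 0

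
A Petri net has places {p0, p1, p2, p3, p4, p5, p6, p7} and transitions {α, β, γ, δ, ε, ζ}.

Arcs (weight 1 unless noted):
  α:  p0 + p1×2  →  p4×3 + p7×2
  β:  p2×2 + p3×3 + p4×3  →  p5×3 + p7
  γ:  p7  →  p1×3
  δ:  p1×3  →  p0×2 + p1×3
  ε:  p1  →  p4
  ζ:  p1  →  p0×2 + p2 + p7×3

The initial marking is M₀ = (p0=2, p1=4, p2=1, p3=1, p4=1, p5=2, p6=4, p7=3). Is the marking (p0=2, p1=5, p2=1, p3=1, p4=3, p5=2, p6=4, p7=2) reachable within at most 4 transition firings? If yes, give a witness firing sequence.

YES — reachable via ⟨γ, ε, ε⟩ (3 firings)

step 1: fire γ:  (p0=2, p1=4, p2=1, p3=1, p4=1, p5=2, p6=4, p7=3) → (p0=2, p1=7, p2=1, p3=1, p4=1, p5=2, p6=4, p7=2)
step 2: fire ε:  (p0=2, p1=7, p2=1, p3=1, p4=1, p5=2, p6=4, p7=2) → (p0=2, p1=6, p2=1, p3=1, p4=2, p5=2, p6=4, p7=2)
step 3: fire ε:  (p0=2, p1=6, p2=1, p3=1, p4=2, p5=2, p6=4, p7=2) → (p0=2, p1=5, p2=1, p3=1, p4=3, p5=2, p6=4, p7=2)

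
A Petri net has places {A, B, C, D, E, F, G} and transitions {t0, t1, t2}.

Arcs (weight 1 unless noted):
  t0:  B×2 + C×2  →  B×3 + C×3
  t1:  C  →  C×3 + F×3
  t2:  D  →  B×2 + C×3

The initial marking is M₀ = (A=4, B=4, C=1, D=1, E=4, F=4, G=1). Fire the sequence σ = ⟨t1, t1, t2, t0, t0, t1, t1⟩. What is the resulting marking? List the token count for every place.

step 1: fire t1:  (A=4, B=4, C=1, D=1, E=4, F=4, G=1) → (A=4, B=4, C=3, D=1, E=4, F=7, G=1)
step 2: fire t1:  (A=4, B=4, C=3, D=1, E=4, F=7, G=1) → (A=4, B=4, C=5, D=1, E=4, F=10, G=1)
step 3: fire t2:  (A=4, B=4, C=5, D=1, E=4, F=10, G=1) → (A=4, B=6, C=8, D=0, E=4, F=10, G=1)
step 4: fire t0:  (A=4, B=6, C=8, D=0, E=4, F=10, G=1) → (A=4, B=7, C=9, D=0, E=4, F=10, G=1)
step 5: fire t0:  (A=4, B=7, C=9, D=0, E=4, F=10, G=1) → (A=4, B=8, C=10, D=0, E=4, F=10, G=1)
step 6: fire t1:  (A=4, B=8, C=10, D=0, E=4, F=10, G=1) → (A=4, B=8, C=12, D=0, E=4, F=13, G=1)
step 7: fire t1:  (A=4, B=8, C=12, D=0, E=4, F=13, G=1) → (A=4, B=8, C=14, D=0, E=4, F=16, G=1)

(A=4, B=8, C=14, D=0, E=4, F=16, G=1)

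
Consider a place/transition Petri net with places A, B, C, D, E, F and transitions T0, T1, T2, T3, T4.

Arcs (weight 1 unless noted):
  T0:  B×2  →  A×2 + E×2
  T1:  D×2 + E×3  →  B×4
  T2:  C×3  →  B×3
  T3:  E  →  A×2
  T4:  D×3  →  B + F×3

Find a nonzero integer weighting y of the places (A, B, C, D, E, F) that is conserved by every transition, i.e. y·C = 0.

Incidence matrix C (rows=places, cols=transitions):
       T0   T1   T2   T3   T4
    A   2    0    0    2    0
    B  -2    4    3    0    1
    C   0    0   -3    0    0
    D   0   -2    0    0   -3
    E   2   -3    0   -1    0
    F   0    0    0    0    3

Candidate y = [1, 3, 3, 3, 2, 2]; check y·C column-wise:
  col T0: 1·2 + 3·-2 + 3·0 + 3·0 + 2·2 + 2·0 = 0
  col T1: 1·0 + 3·4 + 3·0 + 3·-2 + 2·-3 + 2·0 = 0
  col T2: 1·0 + 3·3 + 3·-3 + 3·0 + 2·0 + 2·0 = 0
  col T3: 1·2 + 3·0 + 3·0 + 3·0 + 2·-1 + 2·0 = 0
  col T4: 1·0 + 3·1 + 3·0 + 3·-3 + 2·0 + 2·3 = 0

y = (A:1, B:3, C:3, D:3, E:2, F:2)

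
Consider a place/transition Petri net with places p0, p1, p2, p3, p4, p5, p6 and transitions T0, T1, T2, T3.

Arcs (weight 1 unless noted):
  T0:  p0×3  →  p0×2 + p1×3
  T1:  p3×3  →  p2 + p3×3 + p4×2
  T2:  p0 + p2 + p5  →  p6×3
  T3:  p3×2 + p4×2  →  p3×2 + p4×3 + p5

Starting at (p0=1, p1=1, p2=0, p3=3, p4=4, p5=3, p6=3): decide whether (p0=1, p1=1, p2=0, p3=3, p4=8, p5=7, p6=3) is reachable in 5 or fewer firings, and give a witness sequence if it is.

YES — reachable via ⟨T3, T3, T3, T3⟩ (4 firings)

step 1: fire T3:  (p0=1, p1=1, p2=0, p3=3, p4=4, p5=3, p6=3) → (p0=1, p1=1, p2=0, p3=3, p4=5, p5=4, p6=3)
step 2: fire T3:  (p0=1, p1=1, p2=0, p3=3, p4=5, p5=4, p6=3) → (p0=1, p1=1, p2=0, p3=3, p4=6, p5=5, p6=3)
step 3: fire T3:  (p0=1, p1=1, p2=0, p3=3, p4=6, p5=5, p6=3) → (p0=1, p1=1, p2=0, p3=3, p4=7, p5=6, p6=3)
step 4: fire T3:  (p0=1, p1=1, p2=0, p3=3, p4=7, p5=6, p6=3) → (p0=1, p1=1, p2=0, p3=3, p4=8, p5=7, p6=3)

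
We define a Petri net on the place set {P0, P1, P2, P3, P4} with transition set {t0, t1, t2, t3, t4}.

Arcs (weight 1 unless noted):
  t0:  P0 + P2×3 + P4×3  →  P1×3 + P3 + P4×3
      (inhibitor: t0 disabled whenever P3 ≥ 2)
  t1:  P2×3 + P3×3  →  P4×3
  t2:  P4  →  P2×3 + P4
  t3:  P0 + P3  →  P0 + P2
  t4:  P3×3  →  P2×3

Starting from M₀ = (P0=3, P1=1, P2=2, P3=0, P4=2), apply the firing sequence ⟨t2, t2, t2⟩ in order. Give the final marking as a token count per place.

(P0=3, P1=1, P2=11, P3=0, P4=2)

step 1: fire t2:  (P0=3, P1=1, P2=2, P3=0, P4=2) → (P0=3, P1=1, P2=5, P3=0, P4=2)
step 2: fire t2:  (P0=3, P1=1, P2=5, P3=0, P4=2) → (P0=3, P1=1, P2=8, P3=0, P4=2)
step 3: fire t2:  (P0=3, P1=1, P2=8, P3=0, P4=2) → (P0=3, P1=1, P2=11, P3=0, P4=2)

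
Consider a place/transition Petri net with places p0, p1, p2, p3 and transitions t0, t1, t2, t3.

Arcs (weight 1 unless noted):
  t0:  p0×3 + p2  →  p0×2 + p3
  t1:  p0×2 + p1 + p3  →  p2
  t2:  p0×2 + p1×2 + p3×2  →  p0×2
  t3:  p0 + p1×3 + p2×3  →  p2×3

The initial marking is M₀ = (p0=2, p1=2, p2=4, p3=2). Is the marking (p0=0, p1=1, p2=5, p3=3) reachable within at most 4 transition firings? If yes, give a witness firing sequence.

NO — not reachable within 4 firings

depth 0: 1 marking
depth 1: 3 markings reached so far
depth 2: 3 markings reached so far
(frontier empty at depth 2; search complete)
target is not among the 3 markings reachable within 4 steps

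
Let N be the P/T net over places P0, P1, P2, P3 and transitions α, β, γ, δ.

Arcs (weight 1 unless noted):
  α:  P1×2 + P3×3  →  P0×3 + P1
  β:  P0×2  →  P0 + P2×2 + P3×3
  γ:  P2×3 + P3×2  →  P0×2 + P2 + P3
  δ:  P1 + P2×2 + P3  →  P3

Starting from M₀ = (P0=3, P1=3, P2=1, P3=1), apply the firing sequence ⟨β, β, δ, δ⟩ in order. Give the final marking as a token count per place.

(P0=1, P1=1, P2=1, P3=7)

step 1: fire β:  (P0=3, P1=3, P2=1, P3=1) → (P0=2, P1=3, P2=3, P3=4)
step 2: fire β:  (P0=2, P1=3, P2=3, P3=4) → (P0=1, P1=3, P2=5, P3=7)
step 3: fire δ:  (P0=1, P1=3, P2=5, P3=7) → (P0=1, P1=2, P2=3, P3=7)
step 4: fire δ:  (P0=1, P1=2, P2=3, P3=7) → (P0=1, P1=1, P2=1, P3=7)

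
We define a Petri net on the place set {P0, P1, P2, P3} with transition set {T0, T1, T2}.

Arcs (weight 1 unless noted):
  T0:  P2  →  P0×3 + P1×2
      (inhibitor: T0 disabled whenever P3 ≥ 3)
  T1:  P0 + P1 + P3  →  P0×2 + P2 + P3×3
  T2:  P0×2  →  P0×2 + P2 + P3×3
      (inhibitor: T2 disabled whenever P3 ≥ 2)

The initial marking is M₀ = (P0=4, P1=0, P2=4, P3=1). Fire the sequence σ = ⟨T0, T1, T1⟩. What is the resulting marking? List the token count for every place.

(P0=9, P1=0, P2=5, P3=5)

step 1: fire T0:  (P0=4, P1=0, P2=4, P3=1) → (P0=7, P1=2, P2=3, P3=1)
step 2: fire T1:  (P0=7, P1=2, P2=3, P3=1) → (P0=8, P1=1, P2=4, P3=3)
step 3: fire T1:  (P0=8, P1=1, P2=4, P3=3) → (P0=9, P1=0, P2=5, P3=5)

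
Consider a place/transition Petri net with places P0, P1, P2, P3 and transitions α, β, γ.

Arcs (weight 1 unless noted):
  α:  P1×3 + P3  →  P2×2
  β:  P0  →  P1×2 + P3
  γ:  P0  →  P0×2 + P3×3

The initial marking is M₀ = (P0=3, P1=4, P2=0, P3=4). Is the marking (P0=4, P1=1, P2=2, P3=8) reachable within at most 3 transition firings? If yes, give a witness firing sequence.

NO — not reachable within 3 firings

depth 0: 1 marking
depth 1: 4 markings reached so far
depth 2: 9 markings reached so far
depth 3: 17 markings reached so far
target is not among the 17 markings reachable within 3 steps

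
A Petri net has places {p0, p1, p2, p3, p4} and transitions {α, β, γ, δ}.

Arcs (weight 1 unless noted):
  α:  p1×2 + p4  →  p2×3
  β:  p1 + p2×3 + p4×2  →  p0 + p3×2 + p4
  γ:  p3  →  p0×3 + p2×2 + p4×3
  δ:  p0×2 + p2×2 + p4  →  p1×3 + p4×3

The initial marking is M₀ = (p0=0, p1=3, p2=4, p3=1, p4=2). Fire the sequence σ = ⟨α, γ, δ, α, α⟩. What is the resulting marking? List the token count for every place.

(p0=1, p1=0, p2=13, p3=0, p4=4)

step 1: fire α:  (p0=0, p1=3, p2=4, p3=1, p4=2) → (p0=0, p1=1, p2=7, p3=1, p4=1)
step 2: fire γ:  (p0=0, p1=1, p2=7, p3=1, p4=1) → (p0=3, p1=1, p2=9, p3=0, p4=4)
step 3: fire δ:  (p0=3, p1=1, p2=9, p3=0, p4=4) → (p0=1, p1=4, p2=7, p3=0, p4=6)
step 4: fire α:  (p0=1, p1=4, p2=7, p3=0, p4=6) → (p0=1, p1=2, p2=10, p3=0, p4=5)
step 5: fire α:  (p0=1, p1=2, p2=10, p3=0, p4=5) → (p0=1, p1=0, p2=13, p3=0, p4=4)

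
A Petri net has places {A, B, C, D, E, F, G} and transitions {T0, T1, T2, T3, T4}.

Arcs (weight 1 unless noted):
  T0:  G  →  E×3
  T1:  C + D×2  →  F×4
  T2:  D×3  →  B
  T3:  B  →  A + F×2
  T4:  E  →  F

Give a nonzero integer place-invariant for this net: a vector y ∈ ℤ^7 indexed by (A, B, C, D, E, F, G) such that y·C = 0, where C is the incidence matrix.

y = (A:3, B:3, C:-2, D:1, E:0, F:0, G:0)

Incidence matrix C (rows=places, cols=transitions):
       T0   T1   T2   T3   T4
    A   0    0    0    1    0
    B   0    0    1   -1    0
    C   0   -1    0    0    0
    D   0   -2   -3    0    0
    E   3    0    0    0   -1
    F   0    4    0    2    1
    G  -1    0    0    0    0

Candidate y = [3, 3, -2, 1, 0, 0, 0]; check y·C column-wise:
  col T0: 3·0 + 3·0 + -2·0 + 1·0 + 0·3 + 0·-1 = 0
  col T1: 3·0 + 3·0 + -2·-1 + 1·-2 + 0·4 = 0
  col T2: 3·0 + 3·1 + -2·0 + 1·-3 = 0
  col T3: 3·1 + 3·-1 + -2·0 + 1·0 + 0·2 = 0
  col T4: 3·0 + 3·0 + -2·0 + 1·0 + 0·-1 + 0·1 = 0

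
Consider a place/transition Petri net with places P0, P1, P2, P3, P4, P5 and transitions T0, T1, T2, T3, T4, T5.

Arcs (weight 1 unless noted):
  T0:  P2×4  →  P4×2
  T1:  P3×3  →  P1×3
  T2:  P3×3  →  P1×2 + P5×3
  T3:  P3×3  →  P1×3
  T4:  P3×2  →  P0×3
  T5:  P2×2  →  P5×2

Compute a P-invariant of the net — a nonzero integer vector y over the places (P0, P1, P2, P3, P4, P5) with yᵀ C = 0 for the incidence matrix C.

y = (P0:2, P1:3, P2:1, P3:3, P4:2, P5:1)

Incidence matrix C (rows=places, cols=transitions):
       T0   T1   T2   T3   T4   T5
   P0   0    0    0    0    3    0
   P1   0    3    2    3    0    0
   P2  -4    0    0    0    0   -2
   P3   0   -3   -3   -3   -2    0
   P4   2    0    0    0    0    0
   P5   0    0    3    0    0    2

Candidate y = [2, 3, 1, 3, 2, 1]; check y·C column-wise:
  col T0: 2·0 + 3·0 + 1·-4 + 3·0 + 2·2 + 1·0 = 0
  col T1: 2·0 + 3·3 + 1·0 + 3·-3 + 2·0 + 1·0 = 0
  col T2: 2·0 + 3·2 + 1·0 + 3·-3 + 2·0 + 1·3 = 0
  col T3: 2·0 + 3·3 + 1·0 + 3·-3 + 2·0 + 1·0 = 0
  col T4: 2·3 + 3·0 + 1·0 + 3·-2 + 2·0 + 1·0 = 0
  col T5: 2·0 + 3·0 + 1·-2 + 3·0 + 2·0 + 1·2 = 0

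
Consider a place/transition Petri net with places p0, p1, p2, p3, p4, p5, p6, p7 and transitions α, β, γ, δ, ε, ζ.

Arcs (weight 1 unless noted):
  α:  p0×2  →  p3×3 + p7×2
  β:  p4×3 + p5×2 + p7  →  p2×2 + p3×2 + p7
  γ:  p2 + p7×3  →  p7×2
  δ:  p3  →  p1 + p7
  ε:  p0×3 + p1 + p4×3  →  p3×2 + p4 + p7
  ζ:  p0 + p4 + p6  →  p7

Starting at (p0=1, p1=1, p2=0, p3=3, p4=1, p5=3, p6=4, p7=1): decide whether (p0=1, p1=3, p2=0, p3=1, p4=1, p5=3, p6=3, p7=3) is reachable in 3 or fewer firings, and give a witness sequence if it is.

NO — not reachable within 3 firings

depth 0: 1 marking
depth 1: 3 markings reached so far
depth 2: 5 markings reached so far
depth 3: 7 markings reached so far
target is not among the 7 markings reachable within 3 steps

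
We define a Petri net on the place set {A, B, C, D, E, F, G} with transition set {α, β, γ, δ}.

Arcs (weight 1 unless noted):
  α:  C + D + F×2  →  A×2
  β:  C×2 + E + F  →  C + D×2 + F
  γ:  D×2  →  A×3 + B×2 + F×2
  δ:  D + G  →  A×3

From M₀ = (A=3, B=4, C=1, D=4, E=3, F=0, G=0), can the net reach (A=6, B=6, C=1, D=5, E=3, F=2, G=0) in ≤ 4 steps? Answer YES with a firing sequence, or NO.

depth 0: 1 marking
depth 1: 2 markings reached so far
depth 2: 4 markings reached so far
depth 3: 4 markings reached so far
(frontier empty at depth 3; search complete)
target is not among the 4 markings reachable within 4 steps

NO — not reachable within 4 firings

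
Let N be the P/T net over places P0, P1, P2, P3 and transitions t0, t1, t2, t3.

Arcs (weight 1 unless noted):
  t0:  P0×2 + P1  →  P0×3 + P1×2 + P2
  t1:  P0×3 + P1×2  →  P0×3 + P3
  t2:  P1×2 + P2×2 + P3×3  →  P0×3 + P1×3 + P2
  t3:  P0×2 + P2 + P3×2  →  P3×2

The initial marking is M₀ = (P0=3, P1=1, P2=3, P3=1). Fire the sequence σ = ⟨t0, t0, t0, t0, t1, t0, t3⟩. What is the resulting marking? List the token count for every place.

(P0=6, P1=4, P2=7, P3=2)

step 1: fire t0:  (P0=3, P1=1, P2=3, P3=1) → (P0=4, P1=2, P2=4, P3=1)
step 2: fire t0:  (P0=4, P1=2, P2=4, P3=1) → (P0=5, P1=3, P2=5, P3=1)
step 3: fire t0:  (P0=5, P1=3, P2=5, P3=1) → (P0=6, P1=4, P2=6, P3=1)
step 4: fire t0:  (P0=6, P1=4, P2=6, P3=1) → (P0=7, P1=5, P2=7, P3=1)
step 5: fire t1:  (P0=7, P1=5, P2=7, P3=1) → (P0=7, P1=3, P2=7, P3=2)
step 6: fire t0:  (P0=7, P1=3, P2=7, P3=2) → (P0=8, P1=4, P2=8, P3=2)
step 7: fire t3:  (P0=8, P1=4, P2=8, P3=2) → (P0=6, P1=4, P2=7, P3=2)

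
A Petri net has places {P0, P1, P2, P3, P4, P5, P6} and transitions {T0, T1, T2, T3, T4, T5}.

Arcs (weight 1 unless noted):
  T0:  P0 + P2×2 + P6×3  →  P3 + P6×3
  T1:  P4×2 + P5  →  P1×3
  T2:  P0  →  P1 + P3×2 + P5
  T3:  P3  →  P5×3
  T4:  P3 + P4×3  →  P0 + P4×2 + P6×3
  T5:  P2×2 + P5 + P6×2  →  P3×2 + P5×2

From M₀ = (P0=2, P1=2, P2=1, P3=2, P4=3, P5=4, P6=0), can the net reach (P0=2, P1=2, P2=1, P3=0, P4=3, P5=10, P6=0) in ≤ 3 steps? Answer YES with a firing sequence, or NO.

YES — reachable via ⟨T3, T3⟩ (2 firings)

step 1: fire T3:  (P0=2, P1=2, P2=1, P3=2, P4=3, P5=4, P6=0) → (P0=2, P1=2, P2=1, P3=1, P4=3, P5=7, P6=0)
step 2: fire T3:  (P0=2, P1=2, P2=1, P3=1, P4=3, P5=7, P6=0) → (P0=2, P1=2, P2=1, P3=0, P4=3, P5=10, P6=0)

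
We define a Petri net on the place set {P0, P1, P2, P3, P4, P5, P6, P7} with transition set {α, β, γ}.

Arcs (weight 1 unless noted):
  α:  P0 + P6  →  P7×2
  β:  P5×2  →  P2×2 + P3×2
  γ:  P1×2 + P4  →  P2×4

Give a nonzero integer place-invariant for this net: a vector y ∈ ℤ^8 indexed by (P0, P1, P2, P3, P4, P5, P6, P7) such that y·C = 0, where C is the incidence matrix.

y = (P0:0, P1:2, P2:1, P3:-1, P4:0, P5:0, P6:0, P7:0)

Incidence matrix C (rows=places, cols=transitions):
        α    β    γ
   P0  -1    0    0
   P1   0    0   -2
   P2   0    2    4
   P3   0    2    0
   P4   0    0   -1
   P5   0   -2    0
   P6  -1    0    0
   P7   2    0    0

Candidate y = [0, 2, 1, -1, 0, 0, 0, 0]; check y·C column-wise:
  col α: 0·-1 + 2·0 + 1·0 + -1·0 + 0·-1 + 0·2 = 0
  col β: 2·0 + 1·2 + -1·2 + 0·-2 = 0
  col γ: 2·-2 + 1·4 + -1·0 + 0·-1 = 0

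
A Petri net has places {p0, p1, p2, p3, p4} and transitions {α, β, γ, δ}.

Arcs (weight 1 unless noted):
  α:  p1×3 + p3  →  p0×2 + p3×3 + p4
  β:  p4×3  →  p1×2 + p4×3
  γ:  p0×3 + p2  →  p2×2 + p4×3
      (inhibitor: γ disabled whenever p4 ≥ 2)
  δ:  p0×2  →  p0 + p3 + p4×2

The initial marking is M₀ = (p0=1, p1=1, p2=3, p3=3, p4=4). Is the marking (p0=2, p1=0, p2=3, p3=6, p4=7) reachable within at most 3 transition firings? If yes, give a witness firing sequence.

step 1: fire β:  (p0=1, p1=1, p2=3, p3=3, p4=4) → (p0=1, p1=3, p2=3, p3=3, p4=4)
step 2: fire α:  (p0=1, p1=3, p2=3, p3=3, p4=4) → (p0=3, p1=0, p2=3, p3=5, p4=5)
step 3: fire δ:  (p0=3, p1=0, p2=3, p3=5, p4=5) → (p0=2, p1=0, p2=3, p3=6, p4=7)

YES — reachable via ⟨β, α, δ⟩ (3 firings)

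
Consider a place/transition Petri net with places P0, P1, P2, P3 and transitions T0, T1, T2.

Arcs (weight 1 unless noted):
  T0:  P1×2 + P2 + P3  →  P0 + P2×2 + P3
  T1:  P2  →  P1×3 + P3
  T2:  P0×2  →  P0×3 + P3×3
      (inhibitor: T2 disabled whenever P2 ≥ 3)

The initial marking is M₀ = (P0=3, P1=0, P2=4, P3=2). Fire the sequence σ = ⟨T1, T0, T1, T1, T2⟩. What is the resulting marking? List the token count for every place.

(P0=5, P1=7, P2=2, P3=8)

step 1: fire T1:  (P0=3, P1=0, P2=4, P3=2) → (P0=3, P1=3, P2=3, P3=3)
step 2: fire T0:  (P0=3, P1=3, P2=3, P3=3) → (P0=4, P1=1, P2=4, P3=3)
step 3: fire T1:  (P0=4, P1=1, P2=4, P3=3) → (P0=4, P1=4, P2=3, P3=4)
step 4: fire T1:  (P0=4, P1=4, P2=3, P3=4) → (P0=4, P1=7, P2=2, P3=5)
step 5: fire T2:  (P0=4, P1=7, P2=2, P3=5) → (P0=5, P1=7, P2=2, P3=8)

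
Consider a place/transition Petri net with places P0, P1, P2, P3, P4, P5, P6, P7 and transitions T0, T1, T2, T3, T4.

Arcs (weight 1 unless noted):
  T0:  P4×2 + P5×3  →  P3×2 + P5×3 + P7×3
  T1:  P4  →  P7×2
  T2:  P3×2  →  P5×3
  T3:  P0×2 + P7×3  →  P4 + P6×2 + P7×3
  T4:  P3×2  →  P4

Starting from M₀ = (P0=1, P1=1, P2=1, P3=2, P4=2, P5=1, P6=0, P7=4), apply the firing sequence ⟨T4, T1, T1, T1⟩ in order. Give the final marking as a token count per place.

step 1: fire T4:  (P0=1, P1=1, P2=1, P3=2, P4=2, P5=1, P6=0, P7=4) → (P0=1, P1=1, P2=1, P3=0, P4=3, P5=1, P6=0, P7=4)
step 2: fire T1:  (P0=1, P1=1, P2=1, P3=0, P4=3, P5=1, P6=0, P7=4) → (P0=1, P1=1, P2=1, P3=0, P4=2, P5=1, P6=0, P7=6)
step 3: fire T1:  (P0=1, P1=1, P2=1, P3=0, P4=2, P5=1, P6=0, P7=6) → (P0=1, P1=1, P2=1, P3=0, P4=1, P5=1, P6=0, P7=8)
step 4: fire T1:  (P0=1, P1=1, P2=1, P3=0, P4=1, P5=1, P6=0, P7=8) → (P0=1, P1=1, P2=1, P3=0, P4=0, P5=1, P6=0, P7=10)

(P0=1, P1=1, P2=1, P3=0, P4=0, P5=1, P6=0, P7=10)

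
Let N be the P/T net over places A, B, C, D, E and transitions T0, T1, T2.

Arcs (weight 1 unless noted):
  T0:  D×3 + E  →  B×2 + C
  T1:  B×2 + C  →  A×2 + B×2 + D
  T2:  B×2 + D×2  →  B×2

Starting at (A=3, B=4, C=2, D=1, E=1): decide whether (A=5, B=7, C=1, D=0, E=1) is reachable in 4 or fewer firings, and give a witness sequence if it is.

NO — not reachable within 4 firings

depth 0: 1 marking
depth 1: 2 markings reached so far
depth 2: 4 markings reached so far
depth 3: 6 markings reached so far
depth 4: 7 markings reached so far
target is not among the 7 markings reachable within 4 steps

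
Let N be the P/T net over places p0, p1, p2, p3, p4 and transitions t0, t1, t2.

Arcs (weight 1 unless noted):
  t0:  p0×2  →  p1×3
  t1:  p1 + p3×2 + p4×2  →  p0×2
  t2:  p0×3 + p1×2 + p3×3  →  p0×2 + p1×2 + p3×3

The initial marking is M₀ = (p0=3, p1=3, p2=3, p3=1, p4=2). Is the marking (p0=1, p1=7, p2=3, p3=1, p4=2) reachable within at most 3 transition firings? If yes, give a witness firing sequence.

NO — not reachable within 3 firings

depth 0: 1 marking
depth 1: 2 markings reached so far
depth 2: 2 markings reached so far
(frontier empty at depth 2; search complete)
target is not among the 2 markings reachable within 3 steps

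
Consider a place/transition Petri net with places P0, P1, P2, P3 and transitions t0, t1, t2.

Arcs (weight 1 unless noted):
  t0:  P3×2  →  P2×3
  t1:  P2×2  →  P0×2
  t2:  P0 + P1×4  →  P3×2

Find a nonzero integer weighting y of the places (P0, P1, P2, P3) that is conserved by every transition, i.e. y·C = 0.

y = (P0:2, P1:1, P2:2, P3:3)

Incidence matrix C (rows=places, cols=transitions):
       t0   t1   t2
   P0   0    2   -1
   P1   0    0   -4
   P2   3   -2    0
   P3  -2    0    2

Candidate y = [2, 1, 2, 3]; check y·C column-wise:
  col t0: 2·0 + 1·0 + 2·3 + 3·-2 = 0
  col t1: 2·2 + 1·0 + 2·-2 + 3·0 = 0
  col t2: 2·-1 + 1·-4 + 2·0 + 3·2 = 0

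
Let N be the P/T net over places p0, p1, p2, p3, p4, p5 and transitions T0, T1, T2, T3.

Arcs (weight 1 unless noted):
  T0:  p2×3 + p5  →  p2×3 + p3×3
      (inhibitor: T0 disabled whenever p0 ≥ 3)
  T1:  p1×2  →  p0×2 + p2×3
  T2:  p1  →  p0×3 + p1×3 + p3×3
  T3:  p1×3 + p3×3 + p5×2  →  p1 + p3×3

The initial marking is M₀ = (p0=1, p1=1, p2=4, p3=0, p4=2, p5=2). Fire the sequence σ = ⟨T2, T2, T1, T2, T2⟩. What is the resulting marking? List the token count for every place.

(p0=15, p1=7, p2=7, p3=12, p4=2, p5=2)

step 1: fire T2:  (p0=1, p1=1, p2=4, p3=0, p4=2, p5=2) → (p0=4, p1=3, p2=4, p3=3, p4=2, p5=2)
step 2: fire T2:  (p0=4, p1=3, p2=4, p3=3, p4=2, p5=2) → (p0=7, p1=5, p2=4, p3=6, p4=2, p5=2)
step 3: fire T1:  (p0=7, p1=5, p2=4, p3=6, p4=2, p5=2) → (p0=9, p1=3, p2=7, p3=6, p4=2, p5=2)
step 4: fire T2:  (p0=9, p1=3, p2=7, p3=6, p4=2, p5=2) → (p0=12, p1=5, p2=7, p3=9, p4=2, p5=2)
step 5: fire T2:  (p0=12, p1=5, p2=7, p3=9, p4=2, p5=2) → (p0=15, p1=7, p2=7, p3=12, p4=2, p5=2)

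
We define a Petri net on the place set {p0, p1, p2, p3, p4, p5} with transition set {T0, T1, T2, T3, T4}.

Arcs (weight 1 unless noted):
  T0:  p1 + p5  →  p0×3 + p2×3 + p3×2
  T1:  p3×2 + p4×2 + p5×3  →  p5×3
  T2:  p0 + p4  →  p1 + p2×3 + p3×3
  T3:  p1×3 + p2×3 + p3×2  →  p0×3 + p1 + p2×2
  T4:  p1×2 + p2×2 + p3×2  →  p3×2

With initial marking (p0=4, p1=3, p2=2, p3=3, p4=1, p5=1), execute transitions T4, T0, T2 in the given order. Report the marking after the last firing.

(p0=6, p1=1, p2=6, p3=8, p4=0, p5=0)

step 1: fire T4:  (p0=4, p1=3, p2=2, p3=3, p4=1, p5=1) → (p0=4, p1=1, p2=0, p3=3, p4=1, p5=1)
step 2: fire T0:  (p0=4, p1=1, p2=0, p3=3, p4=1, p5=1) → (p0=7, p1=0, p2=3, p3=5, p4=1, p5=0)
step 3: fire T2:  (p0=7, p1=0, p2=3, p3=5, p4=1, p5=0) → (p0=6, p1=1, p2=6, p3=8, p4=0, p5=0)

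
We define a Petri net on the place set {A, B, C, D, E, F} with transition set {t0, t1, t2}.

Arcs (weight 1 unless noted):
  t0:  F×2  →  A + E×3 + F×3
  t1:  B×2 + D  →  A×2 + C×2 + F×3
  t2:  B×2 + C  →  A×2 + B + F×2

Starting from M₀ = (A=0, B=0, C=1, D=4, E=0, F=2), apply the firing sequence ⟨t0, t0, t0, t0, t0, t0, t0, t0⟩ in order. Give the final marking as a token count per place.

(A=8, B=0, C=1, D=4, E=24, F=10)

step 1: fire t0:  (A=0, B=0, C=1, D=4, E=0, F=2) → (A=1, B=0, C=1, D=4, E=3, F=3)
step 2: fire t0:  (A=1, B=0, C=1, D=4, E=3, F=3) → (A=2, B=0, C=1, D=4, E=6, F=4)
step 3: fire t0:  (A=2, B=0, C=1, D=4, E=6, F=4) → (A=3, B=0, C=1, D=4, E=9, F=5)
step 4: fire t0:  (A=3, B=0, C=1, D=4, E=9, F=5) → (A=4, B=0, C=1, D=4, E=12, F=6)
step 5: fire t0:  (A=4, B=0, C=1, D=4, E=12, F=6) → (A=5, B=0, C=1, D=4, E=15, F=7)
step 6: fire t0:  (A=5, B=0, C=1, D=4, E=15, F=7) → (A=6, B=0, C=1, D=4, E=18, F=8)
step 7: fire t0:  (A=6, B=0, C=1, D=4, E=18, F=8) → (A=7, B=0, C=1, D=4, E=21, F=9)
step 8: fire t0:  (A=7, B=0, C=1, D=4, E=21, F=9) → (A=8, B=0, C=1, D=4, E=24, F=10)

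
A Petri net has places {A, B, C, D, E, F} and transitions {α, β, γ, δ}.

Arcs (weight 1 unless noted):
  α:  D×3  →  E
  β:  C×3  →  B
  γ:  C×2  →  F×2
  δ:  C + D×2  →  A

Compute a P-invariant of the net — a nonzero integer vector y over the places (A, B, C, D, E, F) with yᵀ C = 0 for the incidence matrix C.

Incidence matrix C (rows=places, cols=transitions):
        α    β    γ    δ
    A   0    0    0    1
    B   0    1    0    0
    C   0   -3   -2   -1
    D  -3    0    0   -2
    E   1    0    0    0
    F   0    0    2    0

Candidate y = [2, 0, 0, 1, 3, 0]; check y·C column-wise:
  col α: 2·0 + 1·-3 + 3·1 = 0
  col β: 2·0 + 0·1 + 0·-3 + 1·0 + 3·0 = 0
  col γ: 2·0 + 0·-2 + 1·0 + 3·0 + 0·2 = 0
  col δ: 2·1 + 0·-1 + 1·-2 + 3·0 = 0

y = (A:2, B:0, C:0, D:1, E:3, F:0)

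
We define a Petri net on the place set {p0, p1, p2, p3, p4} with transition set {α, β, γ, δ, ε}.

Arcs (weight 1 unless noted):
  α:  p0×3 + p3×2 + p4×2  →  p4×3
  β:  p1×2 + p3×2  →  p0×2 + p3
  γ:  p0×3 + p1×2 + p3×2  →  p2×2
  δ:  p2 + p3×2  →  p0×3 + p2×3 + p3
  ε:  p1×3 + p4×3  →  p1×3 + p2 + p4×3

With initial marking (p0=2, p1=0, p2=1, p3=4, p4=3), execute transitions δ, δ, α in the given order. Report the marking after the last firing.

step 1: fire δ:  (p0=2, p1=0, p2=1, p3=4, p4=3) → (p0=5, p1=0, p2=3, p3=3, p4=3)
step 2: fire δ:  (p0=5, p1=0, p2=3, p3=3, p4=3) → (p0=8, p1=0, p2=5, p3=2, p4=3)
step 3: fire α:  (p0=8, p1=0, p2=5, p3=2, p4=3) → (p0=5, p1=0, p2=5, p3=0, p4=4)

(p0=5, p1=0, p2=5, p3=0, p4=4)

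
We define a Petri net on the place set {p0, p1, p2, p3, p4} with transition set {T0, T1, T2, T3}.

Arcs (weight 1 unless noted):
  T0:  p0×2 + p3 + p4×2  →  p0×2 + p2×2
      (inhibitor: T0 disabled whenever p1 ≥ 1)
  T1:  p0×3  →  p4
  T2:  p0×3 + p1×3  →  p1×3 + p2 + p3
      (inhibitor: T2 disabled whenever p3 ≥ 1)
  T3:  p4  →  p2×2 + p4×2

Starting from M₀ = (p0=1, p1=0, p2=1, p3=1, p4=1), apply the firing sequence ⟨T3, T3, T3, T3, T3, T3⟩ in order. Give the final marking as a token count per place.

(p0=1, p1=0, p2=13, p3=1, p4=7)

step 1: fire T3:  (p0=1, p1=0, p2=1, p3=1, p4=1) → (p0=1, p1=0, p2=3, p3=1, p4=2)
step 2: fire T3:  (p0=1, p1=0, p2=3, p3=1, p4=2) → (p0=1, p1=0, p2=5, p3=1, p4=3)
step 3: fire T3:  (p0=1, p1=0, p2=5, p3=1, p4=3) → (p0=1, p1=0, p2=7, p3=1, p4=4)
step 4: fire T3:  (p0=1, p1=0, p2=7, p3=1, p4=4) → (p0=1, p1=0, p2=9, p3=1, p4=5)
step 5: fire T3:  (p0=1, p1=0, p2=9, p3=1, p4=5) → (p0=1, p1=0, p2=11, p3=1, p4=6)
step 6: fire T3:  (p0=1, p1=0, p2=11, p3=1, p4=6) → (p0=1, p1=0, p2=13, p3=1, p4=7)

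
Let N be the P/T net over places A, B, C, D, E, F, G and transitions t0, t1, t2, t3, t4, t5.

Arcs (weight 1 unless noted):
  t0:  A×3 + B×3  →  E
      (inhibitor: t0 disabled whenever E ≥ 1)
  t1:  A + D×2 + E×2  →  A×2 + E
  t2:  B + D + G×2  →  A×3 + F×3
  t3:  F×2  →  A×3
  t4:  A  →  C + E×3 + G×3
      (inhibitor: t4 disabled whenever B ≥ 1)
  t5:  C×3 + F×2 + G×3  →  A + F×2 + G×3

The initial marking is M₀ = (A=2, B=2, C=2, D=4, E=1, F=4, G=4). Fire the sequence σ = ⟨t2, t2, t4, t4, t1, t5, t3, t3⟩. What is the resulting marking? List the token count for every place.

step 1: fire t2:  (A=2, B=2, C=2, D=4, E=1, F=4, G=4) → (A=5, B=1, C=2, D=3, E=1, F=7, G=2)
step 2: fire t2:  (A=5, B=1, C=2, D=3, E=1, F=7, G=2) → (A=8, B=0, C=2, D=2, E=1, F=10, G=0)
step 3: fire t4:  (A=8, B=0, C=2, D=2, E=1, F=10, G=0) → (A=7, B=0, C=3, D=2, E=4, F=10, G=3)
step 4: fire t4:  (A=7, B=0, C=3, D=2, E=4, F=10, G=3) → (A=6, B=0, C=4, D=2, E=7, F=10, G=6)
step 5: fire t1:  (A=6, B=0, C=4, D=2, E=7, F=10, G=6) → (A=7, B=0, C=4, D=0, E=6, F=10, G=6)
step 6: fire t5:  (A=7, B=0, C=4, D=0, E=6, F=10, G=6) → (A=8, B=0, C=1, D=0, E=6, F=10, G=6)
step 7: fire t3:  (A=8, B=0, C=1, D=0, E=6, F=10, G=6) → (A=11, B=0, C=1, D=0, E=6, F=8, G=6)
step 8: fire t3:  (A=11, B=0, C=1, D=0, E=6, F=8, G=6) → (A=14, B=0, C=1, D=0, E=6, F=6, G=6)

(A=14, B=0, C=1, D=0, E=6, F=6, G=6)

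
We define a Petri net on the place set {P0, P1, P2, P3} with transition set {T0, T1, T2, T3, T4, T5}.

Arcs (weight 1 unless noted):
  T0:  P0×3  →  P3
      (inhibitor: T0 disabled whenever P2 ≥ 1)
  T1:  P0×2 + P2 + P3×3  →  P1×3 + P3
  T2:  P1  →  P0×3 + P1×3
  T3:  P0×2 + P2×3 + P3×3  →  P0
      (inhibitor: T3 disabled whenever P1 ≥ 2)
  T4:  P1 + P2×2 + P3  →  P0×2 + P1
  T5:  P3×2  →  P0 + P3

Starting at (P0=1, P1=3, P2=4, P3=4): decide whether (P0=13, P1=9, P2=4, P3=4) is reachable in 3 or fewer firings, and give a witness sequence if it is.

depth 0: 1 marking
depth 1: 4 markings reached so far
depth 2: 13 markings reached so far
depth 3: 27 markings reached so far
target is not among the 27 markings reachable within 3 steps

NO — not reachable within 3 firings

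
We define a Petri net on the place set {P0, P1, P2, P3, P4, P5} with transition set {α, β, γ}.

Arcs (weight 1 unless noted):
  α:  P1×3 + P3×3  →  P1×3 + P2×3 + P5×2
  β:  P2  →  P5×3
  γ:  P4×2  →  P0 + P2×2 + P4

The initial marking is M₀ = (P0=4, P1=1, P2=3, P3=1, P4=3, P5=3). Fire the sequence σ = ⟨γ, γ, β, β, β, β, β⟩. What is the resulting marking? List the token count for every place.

(P0=6, P1=1, P2=2, P3=1, P4=1, P5=18)

step 1: fire γ:  (P0=4, P1=1, P2=3, P3=1, P4=3, P5=3) → (P0=5, P1=1, P2=5, P3=1, P4=2, P5=3)
step 2: fire γ:  (P0=5, P1=1, P2=5, P3=1, P4=2, P5=3) → (P0=6, P1=1, P2=7, P3=1, P4=1, P5=3)
step 3: fire β:  (P0=6, P1=1, P2=7, P3=1, P4=1, P5=3) → (P0=6, P1=1, P2=6, P3=1, P4=1, P5=6)
step 4: fire β:  (P0=6, P1=1, P2=6, P3=1, P4=1, P5=6) → (P0=6, P1=1, P2=5, P3=1, P4=1, P5=9)
step 5: fire β:  (P0=6, P1=1, P2=5, P3=1, P4=1, P5=9) → (P0=6, P1=1, P2=4, P3=1, P4=1, P5=12)
step 6: fire β:  (P0=6, P1=1, P2=4, P3=1, P4=1, P5=12) → (P0=6, P1=1, P2=3, P3=1, P4=1, P5=15)
step 7: fire β:  (P0=6, P1=1, P2=3, P3=1, P4=1, P5=15) → (P0=6, P1=1, P2=2, P3=1, P4=1, P5=18)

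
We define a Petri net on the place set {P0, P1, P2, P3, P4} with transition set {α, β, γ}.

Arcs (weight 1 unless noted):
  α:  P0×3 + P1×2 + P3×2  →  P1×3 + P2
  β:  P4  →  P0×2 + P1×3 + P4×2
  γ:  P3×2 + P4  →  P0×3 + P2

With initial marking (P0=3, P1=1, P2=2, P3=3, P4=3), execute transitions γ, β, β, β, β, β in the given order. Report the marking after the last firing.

(P0=16, P1=16, P2=3, P3=1, P4=7)

step 1: fire γ:  (P0=3, P1=1, P2=2, P3=3, P4=3) → (P0=6, P1=1, P2=3, P3=1, P4=2)
step 2: fire β:  (P0=6, P1=1, P2=3, P3=1, P4=2) → (P0=8, P1=4, P2=3, P3=1, P4=3)
step 3: fire β:  (P0=8, P1=4, P2=3, P3=1, P4=3) → (P0=10, P1=7, P2=3, P3=1, P4=4)
step 4: fire β:  (P0=10, P1=7, P2=3, P3=1, P4=4) → (P0=12, P1=10, P2=3, P3=1, P4=5)
step 5: fire β:  (P0=12, P1=10, P2=3, P3=1, P4=5) → (P0=14, P1=13, P2=3, P3=1, P4=6)
step 6: fire β:  (P0=14, P1=13, P2=3, P3=1, P4=6) → (P0=16, P1=16, P2=3, P3=1, P4=7)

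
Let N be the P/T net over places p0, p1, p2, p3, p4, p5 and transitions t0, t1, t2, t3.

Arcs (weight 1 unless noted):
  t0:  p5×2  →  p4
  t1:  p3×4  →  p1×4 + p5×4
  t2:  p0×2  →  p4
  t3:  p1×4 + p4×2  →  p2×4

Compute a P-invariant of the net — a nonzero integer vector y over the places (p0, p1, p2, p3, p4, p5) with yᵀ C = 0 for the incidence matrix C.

Incidence matrix C (rows=places, cols=transitions):
       t0   t1   t2   t3
   p0   0    0   -2    0
   p1   0    4    0   -4
   p2   0    0    0    4
   p3   0   -4    0    0
   p4   1    0    1   -2
   p5  -2    4    0    0

Candidate y = [0, 1, 1, 1, 0, 0]; check y·C column-wise:
  col t0: 1·0 + 1·0 + 1·0 + 0·1 + 0·-2 = 0
  col t1: 1·4 + 1·0 + 1·-4 + 0·4 = 0
  col t2: 0·-2 + 1·0 + 1·0 + 1·0 + 0·1 = 0
  col t3: 1·-4 + 1·4 + 1·0 + 0·-2 = 0

y = (p0:0, p1:1, p2:1, p3:1, p4:0, p5:0)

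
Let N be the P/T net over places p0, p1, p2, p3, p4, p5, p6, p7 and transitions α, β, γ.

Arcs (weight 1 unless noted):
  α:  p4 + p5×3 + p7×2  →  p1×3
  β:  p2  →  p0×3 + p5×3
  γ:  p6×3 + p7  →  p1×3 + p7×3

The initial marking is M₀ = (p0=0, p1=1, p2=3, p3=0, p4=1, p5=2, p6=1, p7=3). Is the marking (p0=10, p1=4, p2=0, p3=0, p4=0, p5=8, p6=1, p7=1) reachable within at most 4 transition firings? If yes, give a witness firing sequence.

depth 0: 1 marking
depth 1: 2 markings reached so far
depth 2: 4 markings reached so far
depth 3: 6 markings reached so far
depth 4: 7 markings reached so far
target is not among the 7 markings reachable within 4 steps

NO — not reachable within 4 firings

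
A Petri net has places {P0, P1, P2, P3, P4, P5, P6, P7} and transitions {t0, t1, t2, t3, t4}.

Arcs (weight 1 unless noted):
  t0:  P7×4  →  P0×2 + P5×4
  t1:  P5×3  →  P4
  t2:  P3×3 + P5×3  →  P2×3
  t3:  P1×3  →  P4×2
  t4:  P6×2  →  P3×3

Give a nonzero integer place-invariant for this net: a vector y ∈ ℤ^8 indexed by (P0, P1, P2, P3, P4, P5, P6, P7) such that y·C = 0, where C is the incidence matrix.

y = (P0:2, P1:-2, P2:-1, P3:0, P4:-3, P5:-1, P6:0, P7:0)

Incidence matrix C (rows=places, cols=transitions):
       t0   t1   t2   t3   t4
   P0   2    0    0    0    0
   P1   0    0    0   -3    0
   P2   0    0    3    0    0
   P3   0    0   -3    0    3
   P4   0    1    0    2    0
   P5   4   -3   -3    0    0
   P6   0    0    0    0   -2
   P7  -4    0    0    0    0

Candidate y = [2, -2, -1, 0, -3, -1, 0, 0]; check y·C column-wise:
  col t0: 2·2 + -2·0 + -1·0 + -3·0 + -1·4 + 0·-4 = 0
  col t1: 2·0 + -2·0 + -1·0 + -3·1 + -1·-3 = 0
  col t2: 2·0 + -2·0 + -1·3 + 0·-3 + -3·0 + -1·-3 = 0
  col t3: 2·0 + -2·-3 + -1·0 + -3·2 + -1·0 = 0
  col t4: 2·0 + -2·0 + -1·0 + 0·3 + -3·0 + -1·0 + 0·-2 = 0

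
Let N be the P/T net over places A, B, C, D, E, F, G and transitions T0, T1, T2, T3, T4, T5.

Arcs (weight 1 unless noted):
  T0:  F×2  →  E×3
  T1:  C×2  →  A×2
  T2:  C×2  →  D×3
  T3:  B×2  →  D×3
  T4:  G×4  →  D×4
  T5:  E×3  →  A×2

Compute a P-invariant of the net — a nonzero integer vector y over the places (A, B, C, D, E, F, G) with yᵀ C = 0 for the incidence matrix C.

y = (A:3, B:3, C:3, D:2, E:2, F:3, G:2)

Incidence matrix C (rows=places, cols=transitions):
       T0   T1   T2   T3   T4   T5
    A   0    2    0    0    0    2
    B   0    0    0   -2    0    0
    C   0   -2   -2    0    0    0
    D   0    0    3    3    4    0
    E   3    0    0    0    0   -3
    F  -2    0    0    0    0    0
    G   0    0    0    0   -4    0

Candidate y = [3, 3, 3, 2, 2, 3, 2]; check y·C column-wise:
  col T0: 3·0 + 3·0 + 3·0 + 2·0 + 2·3 + 3·-2 + 2·0 = 0
  col T1: 3·2 + 3·0 + 3·-2 + 2·0 + 2·0 + 3·0 + 2·0 = 0
  col T2: 3·0 + 3·0 + 3·-2 + 2·3 + 2·0 + 3·0 + 2·0 = 0
  col T3: 3·0 + 3·-2 + 3·0 + 2·3 + 2·0 + 3·0 + 2·0 = 0
  col T4: 3·0 + 3·0 + 3·0 + 2·4 + 2·0 + 3·0 + 2·-4 = 0
  col T5: 3·2 + 3·0 + 3·0 + 2·0 + 2·-3 + 3·0 + 2·0 = 0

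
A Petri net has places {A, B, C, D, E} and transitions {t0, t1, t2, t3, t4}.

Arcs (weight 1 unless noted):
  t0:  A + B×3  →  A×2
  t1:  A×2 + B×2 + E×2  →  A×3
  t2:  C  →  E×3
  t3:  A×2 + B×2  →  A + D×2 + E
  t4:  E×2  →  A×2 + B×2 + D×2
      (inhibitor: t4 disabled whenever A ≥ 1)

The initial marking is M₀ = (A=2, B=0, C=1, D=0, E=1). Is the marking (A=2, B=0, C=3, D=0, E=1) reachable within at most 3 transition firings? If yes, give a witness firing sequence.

NO — not reachable within 3 firings

depth 0: 1 marking
depth 1: 2 markings reached so far
depth 2: 2 markings reached so far
(frontier empty at depth 2; search complete)
target is not among the 2 markings reachable within 3 steps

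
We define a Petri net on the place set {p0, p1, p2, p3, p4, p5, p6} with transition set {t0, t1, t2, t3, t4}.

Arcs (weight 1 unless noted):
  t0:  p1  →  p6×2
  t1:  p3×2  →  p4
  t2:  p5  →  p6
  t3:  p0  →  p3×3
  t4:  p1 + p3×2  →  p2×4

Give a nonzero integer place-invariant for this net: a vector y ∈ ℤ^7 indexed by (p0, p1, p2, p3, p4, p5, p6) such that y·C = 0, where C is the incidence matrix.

Incidence matrix C (rows=places, cols=transitions):
       t0   t1   t2   t3   t4
   p0   0    0    0   -1    0
   p1  -1    0    0    0   -1
   p2   0    0    0    0    4
   p3   0   -2    0    3   -2
   p4   0    1    0    0    0
   p5   0    0   -1    0    0
   p6   2    0    1    0    0

Candidate y = [6, 0, 1, 2, 4, 0, 0]; check y·C column-wise:
  col t0: 6·0 + 0·-1 + 1·0 + 2·0 + 4·0 + 0·2 = 0
  col t1: 6·0 + 1·0 + 2·-2 + 4·1 = 0
  col t2: 6·0 + 1·0 + 2·0 + 4·0 + 0·-1 + 0·1 = 0
  col t3: 6·-1 + 1·0 + 2·3 + 4·0 = 0
  col t4: 6·0 + 0·-1 + 1·4 + 2·-2 + 4·0 = 0

y = (p0:6, p1:0, p2:1, p3:2, p4:4, p5:0, p6:0)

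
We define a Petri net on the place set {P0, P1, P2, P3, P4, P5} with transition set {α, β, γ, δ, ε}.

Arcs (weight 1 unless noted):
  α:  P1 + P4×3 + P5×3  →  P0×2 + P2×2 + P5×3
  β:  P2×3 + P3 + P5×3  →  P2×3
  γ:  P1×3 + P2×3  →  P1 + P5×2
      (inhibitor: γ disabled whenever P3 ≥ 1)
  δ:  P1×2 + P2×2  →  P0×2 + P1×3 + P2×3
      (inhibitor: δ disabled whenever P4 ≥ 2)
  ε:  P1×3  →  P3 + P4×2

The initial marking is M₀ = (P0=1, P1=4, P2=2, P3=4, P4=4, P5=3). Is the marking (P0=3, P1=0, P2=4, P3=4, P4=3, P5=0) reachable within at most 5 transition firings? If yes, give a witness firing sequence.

step 1: fire α:  (P0=1, P1=4, P2=2, P3=4, P4=4, P5=3) → (P0=3, P1=3, P2=4, P3=4, P4=1, P5=3)
step 2: fire β:  (P0=3, P1=3, P2=4, P3=4, P4=1, P5=3) → (P0=3, P1=3, P2=4, P3=3, P4=1, P5=0)
step 3: fire ε:  (P0=3, P1=3, P2=4, P3=3, P4=1, P5=0) → (P0=3, P1=0, P2=4, P3=4, P4=3, P5=0)

YES — reachable via ⟨α, β, ε⟩ (3 firings)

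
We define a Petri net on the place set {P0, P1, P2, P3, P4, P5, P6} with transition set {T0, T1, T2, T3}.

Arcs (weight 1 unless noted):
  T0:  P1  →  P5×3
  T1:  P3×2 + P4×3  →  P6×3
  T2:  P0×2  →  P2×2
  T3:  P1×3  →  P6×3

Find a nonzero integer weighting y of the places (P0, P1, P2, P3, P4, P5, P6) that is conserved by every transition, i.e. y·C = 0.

y = (P0:1, P1:0, P2:1, P3:0, P4:0, P5:0, P6:0)

Incidence matrix C (rows=places, cols=transitions):
       T0   T1   T2   T3
   P0   0    0   -2    0
   P1  -1    0    0   -3
   P2   0    0    2    0
   P3   0   -2    0    0
   P4   0   -3    0    0
   P5   3    0    0    0
   P6   0    3    0    3

Candidate y = [1, 0, 1, 0, 0, 0, 0]; check y·C column-wise:
  col T0: 1·0 + 0·-1 + 1·0 + 0·3 = 0
  col T1: 1·0 + 1·0 + 0·-2 + 0·-3 + 0·3 = 0
  col T2: 1·-2 + 1·2 = 0
  col T3: 1·0 + 0·-3 + 1·0 + 0·3 = 0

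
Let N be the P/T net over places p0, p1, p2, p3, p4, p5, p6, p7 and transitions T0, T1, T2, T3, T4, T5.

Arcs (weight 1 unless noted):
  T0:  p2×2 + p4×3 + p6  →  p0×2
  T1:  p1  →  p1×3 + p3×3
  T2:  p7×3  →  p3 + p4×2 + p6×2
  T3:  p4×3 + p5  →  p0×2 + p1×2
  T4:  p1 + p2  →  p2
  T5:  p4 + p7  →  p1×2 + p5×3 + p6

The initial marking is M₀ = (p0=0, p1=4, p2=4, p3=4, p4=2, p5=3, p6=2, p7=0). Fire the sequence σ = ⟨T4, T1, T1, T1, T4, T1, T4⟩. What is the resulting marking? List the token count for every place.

step 1: fire T4:  (p0=0, p1=4, p2=4, p3=4, p4=2, p5=3, p6=2, p7=0) → (p0=0, p1=3, p2=4, p3=4, p4=2, p5=3, p6=2, p7=0)
step 2: fire T1:  (p0=0, p1=3, p2=4, p3=4, p4=2, p5=3, p6=2, p7=0) → (p0=0, p1=5, p2=4, p3=7, p4=2, p5=3, p6=2, p7=0)
step 3: fire T1:  (p0=0, p1=5, p2=4, p3=7, p4=2, p5=3, p6=2, p7=0) → (p0=0, p1=7, p2=4, p3=10, p4=2, p5=3, p6=2, p7=0)
step 4: fire T1:  (p0=0, p1=7, p2=4, p3=10, p4=2, p5=3, p6=2, p7=0) → (p0=0, p1=9, p2=4, p3=13, p4=2, p5=3, p6=2, p7=0)
step 5: fire T4:  (p0=0, p1=9, p2=4, p3=13, p4=2, p5=3, p6=2, p7=0) → (p0=0, p1=8, p2=4, p3=13, p4=2, p5=3, p6=2, p7=0)
step 6: fire T1:  (p0=0, p1=8, p2=4, p3=13, p4=2, p5=3, p6=2, p7=0) → (p0=0, p1=10, p2=4, p3=16, p4=2, p5=3, p6=2, p7=0)
step 7: fire T4:  (p0=0, p1=10, p2=4, p3=16, p4=2, p5=3, p6=2, p7=0) → (p0=0, p1=9, p2=4, p3=16, p4=2, p5=3, p6=2, p7=0)

(p0=0, p1=9, p2=4, p3=16, p4=2, p5=3, p6=2, p7=0)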